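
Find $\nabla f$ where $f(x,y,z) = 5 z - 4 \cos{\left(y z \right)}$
(0, 4*z*sin(y*z), 4*y*sin(y*z) + 5)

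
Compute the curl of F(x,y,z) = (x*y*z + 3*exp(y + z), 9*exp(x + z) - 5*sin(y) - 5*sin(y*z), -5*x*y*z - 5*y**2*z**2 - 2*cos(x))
(-5*x*z - 10*y*z**2 + 5*y*cos(y*z) - 9*exp(x + z), x*y + 5*y*z + 3*exp(y + z) - 2*sin(x), -x*z + 9*exp(x + z) - 3*exp(y + z))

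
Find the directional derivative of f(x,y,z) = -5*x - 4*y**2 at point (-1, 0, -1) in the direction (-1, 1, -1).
5*sqrt(3)/3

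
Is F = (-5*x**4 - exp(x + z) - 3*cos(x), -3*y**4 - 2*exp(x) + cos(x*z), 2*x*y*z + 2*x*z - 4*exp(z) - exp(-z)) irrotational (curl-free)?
No, ∇×F = (x*(2*z + sin(x*z)), -2*y*z - 2*z - exp(x + z), -z*sin(x*z) - 2*exp(x))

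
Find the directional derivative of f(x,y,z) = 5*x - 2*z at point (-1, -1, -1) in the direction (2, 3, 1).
4*sqrt(14)/7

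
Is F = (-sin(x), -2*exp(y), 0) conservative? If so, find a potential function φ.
Yes, F is conservative. φ = -2*exp(y) + cos(x)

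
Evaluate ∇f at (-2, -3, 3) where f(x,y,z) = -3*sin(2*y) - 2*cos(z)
(0, -6*cos(6), 2*sin(3))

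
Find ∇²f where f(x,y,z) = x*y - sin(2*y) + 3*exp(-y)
4*sin(2*y) + 3*exp(-y)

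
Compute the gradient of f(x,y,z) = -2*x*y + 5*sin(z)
(-2*y, -2*x, 5*cos(z))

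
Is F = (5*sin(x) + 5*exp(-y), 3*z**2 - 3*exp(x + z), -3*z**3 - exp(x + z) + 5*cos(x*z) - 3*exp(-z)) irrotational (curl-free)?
No, ∇×F = (-6*z + 3*exp(x + z), 5*z*sin(x*z) + exp(x + z), (5 - 3*exp(x + y + z))*exp(-y))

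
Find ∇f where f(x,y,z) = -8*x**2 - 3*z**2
(-16*x, 0, -6*z)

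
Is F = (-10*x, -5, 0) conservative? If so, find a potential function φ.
Yes, F is conservative. φ = -5*x**2 - 5*y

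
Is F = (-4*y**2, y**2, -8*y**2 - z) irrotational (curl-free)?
No, ∇×F = (-16*y, 0, 8*y)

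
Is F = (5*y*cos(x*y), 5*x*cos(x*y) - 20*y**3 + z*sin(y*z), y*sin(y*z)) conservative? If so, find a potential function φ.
Yes, F is conservative. φ = -5*y**4 + 5*sin(x*y) - cos(y*z)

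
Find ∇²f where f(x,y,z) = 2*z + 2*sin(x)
-2*sin(x)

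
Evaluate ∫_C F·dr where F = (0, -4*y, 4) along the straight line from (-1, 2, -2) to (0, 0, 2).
24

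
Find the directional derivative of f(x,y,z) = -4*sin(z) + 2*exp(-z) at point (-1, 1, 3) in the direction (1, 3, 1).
-2*sqrt(11)*(2*exp(3)*cos(3) + 1)*exp(-3)/11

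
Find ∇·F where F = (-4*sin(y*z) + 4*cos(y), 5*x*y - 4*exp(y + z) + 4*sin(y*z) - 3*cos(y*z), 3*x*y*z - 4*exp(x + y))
3*x*y + 5*x + 3*z*sin(y*z) + 4*z*cos(y*z) - 4*exp(y + z)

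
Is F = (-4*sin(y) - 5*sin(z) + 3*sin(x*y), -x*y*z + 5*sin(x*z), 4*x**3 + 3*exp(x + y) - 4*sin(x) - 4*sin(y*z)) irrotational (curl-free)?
No, ∇×F = (x*y - 5*x*cos(x*z) - 4*z*cos(y*z) + 3*exp(x + y), -12*x**2 - 3*exp(x + y) + 4*cos(x) - 5*cos(z), -3*x*cos(x*y) - y*z + 5*z*cos(x*z) + 4*cos(y))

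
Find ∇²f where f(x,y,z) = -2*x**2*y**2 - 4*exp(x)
-4*x**2 - 4*y**2 - 4*exp(x)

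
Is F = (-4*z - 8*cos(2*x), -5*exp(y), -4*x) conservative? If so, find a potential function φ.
Yes, F is conservative. φ = -4*x*z - 5*exp(y) - 4*sin(2*x)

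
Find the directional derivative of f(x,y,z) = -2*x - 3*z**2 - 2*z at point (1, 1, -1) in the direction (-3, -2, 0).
6*sqrt(13)/13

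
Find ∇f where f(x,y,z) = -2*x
(-2, 0, 0)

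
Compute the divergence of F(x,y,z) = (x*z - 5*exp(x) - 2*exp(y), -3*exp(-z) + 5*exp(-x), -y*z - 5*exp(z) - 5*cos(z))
-y + z - 5*exp(x) - 5*exp(z) + 5*sin(z)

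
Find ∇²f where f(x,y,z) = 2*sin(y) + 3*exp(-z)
-2*sin(y) + 3*exp(-z)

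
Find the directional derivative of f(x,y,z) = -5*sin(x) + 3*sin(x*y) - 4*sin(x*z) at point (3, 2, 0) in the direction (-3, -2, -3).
3*sqrt(22)*(-12*cos(6) + 5*cos(3) + 12)/22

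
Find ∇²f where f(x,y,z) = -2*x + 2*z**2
4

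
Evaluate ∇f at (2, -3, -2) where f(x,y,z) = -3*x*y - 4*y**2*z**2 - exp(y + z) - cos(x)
(sin(2) + 9, 90 - exp(-5), 144 - exp(-5))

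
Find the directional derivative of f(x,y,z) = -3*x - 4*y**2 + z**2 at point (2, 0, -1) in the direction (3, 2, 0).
-9*sqrt(13)/13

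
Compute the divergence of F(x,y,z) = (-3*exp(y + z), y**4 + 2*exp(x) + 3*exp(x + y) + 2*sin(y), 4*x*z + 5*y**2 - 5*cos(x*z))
5*x*sin(x*z) + 4*x + 4*y**3 + 3*exp(x + y) + 2*cos(y)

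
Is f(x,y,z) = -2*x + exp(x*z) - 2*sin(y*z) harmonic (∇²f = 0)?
No, ∇²f = x**2*exp(x*z) + 2*y**2*sin(y*z) + z**2*exp(x*z) + 2*z**2*sin(y*z)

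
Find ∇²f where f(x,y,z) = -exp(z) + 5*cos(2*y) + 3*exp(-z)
-exp(z) - 20*cos(2*y) + 3*exp(-z)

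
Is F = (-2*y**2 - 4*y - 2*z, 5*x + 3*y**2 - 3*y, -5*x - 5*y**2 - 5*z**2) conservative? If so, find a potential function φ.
No, ∇×F = (-10*y, 3, 4*y + 9) ≠ 0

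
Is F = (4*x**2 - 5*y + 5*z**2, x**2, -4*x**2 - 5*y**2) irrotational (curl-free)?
No, ∇×F = (-10*y, 8*x + 10*z, 2*x + 5)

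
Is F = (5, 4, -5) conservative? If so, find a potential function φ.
Yes, F is conservative. φ = 5*x + 4*y - 5*z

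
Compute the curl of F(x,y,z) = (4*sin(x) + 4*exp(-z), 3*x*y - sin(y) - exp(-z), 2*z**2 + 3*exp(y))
(3*exp(y) - exp(-z), -4*exp(-z), 3*y)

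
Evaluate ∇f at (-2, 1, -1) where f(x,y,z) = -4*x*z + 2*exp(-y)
(4, -2*exp(-1), 8)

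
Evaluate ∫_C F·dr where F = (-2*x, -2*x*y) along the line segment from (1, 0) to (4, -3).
-42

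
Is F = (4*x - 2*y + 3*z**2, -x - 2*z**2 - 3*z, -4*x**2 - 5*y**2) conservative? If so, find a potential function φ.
No, ∇×F = (-10*y + 4*z + 3, 8*x + 6*z, 1) ≠ 0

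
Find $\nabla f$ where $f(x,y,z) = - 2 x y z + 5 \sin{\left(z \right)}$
(-2*y*z, -2*x*z, -2*x*y + 5*cos(z))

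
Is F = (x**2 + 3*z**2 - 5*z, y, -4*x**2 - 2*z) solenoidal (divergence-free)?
No, ∇·F = 2*x - 1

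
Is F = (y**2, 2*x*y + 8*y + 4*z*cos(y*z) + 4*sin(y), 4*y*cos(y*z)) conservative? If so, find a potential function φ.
Yes, F is conservative. φ = x*y**2 + 4*y**2 + 4*sin(y*z) - 4*cos(y)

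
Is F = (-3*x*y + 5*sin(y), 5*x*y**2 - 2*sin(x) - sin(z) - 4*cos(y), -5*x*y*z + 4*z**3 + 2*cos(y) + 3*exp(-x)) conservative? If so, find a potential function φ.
No, ∇×F = (-5*x*z - 2*sin(y) + cos(z), 5*y*z + 3*exp(-x), 3*x + 5*y**2 - 2*cos(x) - 5*cos(y)) ≠ 0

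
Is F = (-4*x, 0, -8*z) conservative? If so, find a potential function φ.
Yes, F is conservative. φ = -2*x**2 - 4*z**2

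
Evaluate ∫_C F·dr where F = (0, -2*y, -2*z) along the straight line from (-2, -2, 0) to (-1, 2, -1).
-1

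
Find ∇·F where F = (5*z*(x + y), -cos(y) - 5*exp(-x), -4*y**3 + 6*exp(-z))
5*z + sin(y) - 6*exp(-z)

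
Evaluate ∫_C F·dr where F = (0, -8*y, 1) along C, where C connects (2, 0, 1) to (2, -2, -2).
-19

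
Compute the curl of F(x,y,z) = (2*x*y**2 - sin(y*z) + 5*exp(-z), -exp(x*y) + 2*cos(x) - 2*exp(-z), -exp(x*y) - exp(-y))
(-x*exp(x*y) - 2*exp(-z) + exp(-y), y*exp(x*y) - y*cos(y*z) - 5*exp(-z), -4*x*y - y*exp(x*y) + z*cos(y*z) - 2*sin(x))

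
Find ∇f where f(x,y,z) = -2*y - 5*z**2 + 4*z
(0, -2, 4 - 10*z)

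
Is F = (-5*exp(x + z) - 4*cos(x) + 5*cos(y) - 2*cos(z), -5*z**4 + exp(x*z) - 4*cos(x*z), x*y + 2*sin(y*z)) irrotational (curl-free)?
No, ∇×F = (-x*exp(x*z) - 4*x*sin(x*z) + x + 20*z**3 + 2*z*cos(y*z), -y - 5*exp(x + z) + 2*sin(z), z*exp(x*z) + 4*z*sin(x*z) + 5*sin(y))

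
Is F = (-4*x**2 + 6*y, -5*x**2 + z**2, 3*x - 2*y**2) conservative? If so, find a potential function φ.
No, ∇×F = (-4*y - 2*z, -3, -10*x - 6) ≠ 0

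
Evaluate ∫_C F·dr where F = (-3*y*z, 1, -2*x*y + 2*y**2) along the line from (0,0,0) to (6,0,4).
0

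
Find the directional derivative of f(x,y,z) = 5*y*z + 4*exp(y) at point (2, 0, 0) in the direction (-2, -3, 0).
-12*sqrt(13)/13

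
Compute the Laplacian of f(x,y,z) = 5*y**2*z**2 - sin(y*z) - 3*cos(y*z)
(y**2 + z**2)*(sin(y*z) + 3*cos(y*z) + 10)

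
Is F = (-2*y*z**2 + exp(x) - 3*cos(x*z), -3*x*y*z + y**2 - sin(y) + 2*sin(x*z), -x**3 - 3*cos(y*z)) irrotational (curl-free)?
No, ∇×F = (3*x*y - 2*x*cos(x*z) + 3*z*sin(y*z), 3*x**2 + 3*x*sin(x*z) - 4*y*z, z*(-3*y + 2*z + 2*cos(x*z)))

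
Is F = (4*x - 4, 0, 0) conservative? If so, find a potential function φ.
Yes, F is conservative. φ = 2*x*(x - 2)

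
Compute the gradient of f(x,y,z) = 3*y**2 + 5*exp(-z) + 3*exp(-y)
(0, 6*y - 3*exp(-y), -5*exp(-z))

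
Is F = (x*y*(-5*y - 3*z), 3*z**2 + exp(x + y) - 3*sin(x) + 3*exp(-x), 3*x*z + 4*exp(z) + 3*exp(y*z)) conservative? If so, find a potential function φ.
No, ∇×F = (3*z*(exp(y*z) - 2), -3*x*y - 3*z, 10*x*y + 3*x*z + exp(x + y) - 3*cos(x) - 3*exp(-x)) ≠ 0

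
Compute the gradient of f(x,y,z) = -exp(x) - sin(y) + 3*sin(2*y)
(-exp(x), -cos(y) + 6*cos(2*y), 0)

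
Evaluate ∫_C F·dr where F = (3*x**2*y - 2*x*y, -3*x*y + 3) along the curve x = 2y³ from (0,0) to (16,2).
241554/35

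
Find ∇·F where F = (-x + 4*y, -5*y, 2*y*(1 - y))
-6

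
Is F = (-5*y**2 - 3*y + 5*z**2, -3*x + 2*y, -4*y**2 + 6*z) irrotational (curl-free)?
No, ∇×F = (-8*y, 10*z, 10*y)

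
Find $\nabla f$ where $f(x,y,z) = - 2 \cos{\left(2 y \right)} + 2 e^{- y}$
(0, 4*sin(2*y) - 2*exp(-y), 0)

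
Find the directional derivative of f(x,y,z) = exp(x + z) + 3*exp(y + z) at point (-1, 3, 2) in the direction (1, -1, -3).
2*sqrt(11)*E*(-6*exp(4) - 1)/11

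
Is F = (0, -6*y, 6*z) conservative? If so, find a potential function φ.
Yes, F is conservative. φ = -3*y**2 + 3*z**2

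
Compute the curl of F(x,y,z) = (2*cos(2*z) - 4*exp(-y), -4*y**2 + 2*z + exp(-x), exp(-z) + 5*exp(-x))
(-2, -4*sin(2*z) + 5*exp(-x), -4*exp(-y) - exp(-x))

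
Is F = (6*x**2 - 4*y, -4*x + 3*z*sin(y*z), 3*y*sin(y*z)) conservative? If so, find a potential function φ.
Yes, F is conservative. φ = 2*x**3 - 4*x*y - 3*cos(y*z)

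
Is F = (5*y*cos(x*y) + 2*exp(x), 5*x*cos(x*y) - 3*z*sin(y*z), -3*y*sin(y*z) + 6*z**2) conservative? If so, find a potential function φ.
Yes, F is conservative. φ = 2*z**3 + 2*exp(x) + 5*sin(x*y) + 3*cos(y*z)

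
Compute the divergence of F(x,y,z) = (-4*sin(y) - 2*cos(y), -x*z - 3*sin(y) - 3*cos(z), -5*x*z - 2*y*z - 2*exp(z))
-5*x - 2*y - 2*exp(z) - 3*cos(y)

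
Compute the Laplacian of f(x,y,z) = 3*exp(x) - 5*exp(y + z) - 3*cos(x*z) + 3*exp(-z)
3*x**2*cos(x*z) + 3*z**2*cos(x*z) + 3*exp(x) - 10*exp(y + z) + 3*exp(-z)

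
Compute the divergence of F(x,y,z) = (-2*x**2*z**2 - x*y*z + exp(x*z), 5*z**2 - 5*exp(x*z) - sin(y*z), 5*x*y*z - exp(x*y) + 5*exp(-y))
5*x*y - 4*x*z**2 - y*z + z*exp(x*z) - z*cos(y*z)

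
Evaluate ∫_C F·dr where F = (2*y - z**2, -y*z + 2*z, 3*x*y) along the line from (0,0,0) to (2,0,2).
-8/3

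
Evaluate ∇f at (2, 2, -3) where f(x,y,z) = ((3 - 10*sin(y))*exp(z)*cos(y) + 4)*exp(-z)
(0, -3*sin(2) - 10*cos(4), -4*exp(3))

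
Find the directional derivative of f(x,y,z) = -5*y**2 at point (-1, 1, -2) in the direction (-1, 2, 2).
-20/3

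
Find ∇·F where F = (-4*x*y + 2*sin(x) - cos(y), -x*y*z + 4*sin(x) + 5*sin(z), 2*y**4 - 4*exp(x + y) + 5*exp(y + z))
-x*z - 4*y + 5*exp(y + z) + 2*cos(x)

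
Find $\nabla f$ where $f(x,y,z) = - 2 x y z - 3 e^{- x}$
(-2*y*z + 3*exp(-x), -2*x*z, -2*x*y)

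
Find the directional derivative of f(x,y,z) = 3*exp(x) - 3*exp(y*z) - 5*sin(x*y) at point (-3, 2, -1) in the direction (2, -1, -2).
-35*cos(6)/3 + 2*exp(-3) + 3*exp(-2)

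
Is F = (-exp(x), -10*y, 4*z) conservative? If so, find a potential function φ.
Yes, F is conservative. φ = -5*y**2 + 2*z**2 - exp(x)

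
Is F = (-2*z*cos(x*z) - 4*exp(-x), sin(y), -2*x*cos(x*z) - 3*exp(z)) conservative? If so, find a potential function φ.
Yes, F is conservative. φ = -3*exp(z) - 2*sin(x*z) - cos(y) + 4*exp(-x)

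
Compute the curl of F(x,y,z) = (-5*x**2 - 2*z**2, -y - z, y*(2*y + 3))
(4*y + 4, -4*z, 0)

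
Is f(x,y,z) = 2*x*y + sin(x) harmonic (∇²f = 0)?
No, ∇²f = -sin(x)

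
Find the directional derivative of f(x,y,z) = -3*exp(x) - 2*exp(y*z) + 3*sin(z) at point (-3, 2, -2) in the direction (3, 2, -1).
3*sqrt(14)*(-3*E + 4 - exp(4)*cos(2))*exp(-4)/14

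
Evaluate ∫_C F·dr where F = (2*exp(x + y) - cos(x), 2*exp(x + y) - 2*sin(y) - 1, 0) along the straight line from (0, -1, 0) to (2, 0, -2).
-2*cos(1) - sin(2) - 2*exp(-1) + 1 + 2*exp(2)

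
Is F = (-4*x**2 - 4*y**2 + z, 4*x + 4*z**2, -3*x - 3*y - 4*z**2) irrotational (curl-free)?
No, ∇×F = (-8*z - 3, 4, 8*y + 4)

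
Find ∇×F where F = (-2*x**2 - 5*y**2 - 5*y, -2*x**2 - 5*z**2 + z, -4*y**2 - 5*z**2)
(-8*y + 10*z - 1, 0, -4*x + 10*y + 5)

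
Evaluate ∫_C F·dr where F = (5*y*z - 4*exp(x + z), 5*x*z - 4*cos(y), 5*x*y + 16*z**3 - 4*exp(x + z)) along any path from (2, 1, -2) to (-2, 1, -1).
-26 - 4*exp(-3)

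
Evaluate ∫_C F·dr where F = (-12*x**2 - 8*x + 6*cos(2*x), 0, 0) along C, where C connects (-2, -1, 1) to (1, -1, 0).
-24 + 3*sin(4) + 3*sin(2)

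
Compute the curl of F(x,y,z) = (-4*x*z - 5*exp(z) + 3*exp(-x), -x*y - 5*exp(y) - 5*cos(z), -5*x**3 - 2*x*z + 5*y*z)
(5*z - 5*sin(z), 15*x**2 - 4*x + 2*z - 5*exp(z), -y)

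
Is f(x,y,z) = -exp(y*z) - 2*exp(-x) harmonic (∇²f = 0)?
No, ∇²f = ((-y**2 - z**2)*exp(x + y*z) - 2)*exp(-x)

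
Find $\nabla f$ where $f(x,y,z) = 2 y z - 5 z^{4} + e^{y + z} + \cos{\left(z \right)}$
(0, 2*z + exp(y + z), 2*y - 20*z**3 + exp(y + z) - sin(z))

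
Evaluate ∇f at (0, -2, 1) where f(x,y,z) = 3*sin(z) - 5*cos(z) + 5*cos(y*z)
(0, 5*sin(2), -10*sin(2) + 3*cos(1) + 5*sin(1))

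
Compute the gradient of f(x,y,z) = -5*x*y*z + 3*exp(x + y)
(-5*y*z + 3*exp(x + y), -5*x*z + 3*exp(x + y), -5*x*y)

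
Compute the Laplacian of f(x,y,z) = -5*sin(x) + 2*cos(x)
5*sin(x) - 2*cos(x)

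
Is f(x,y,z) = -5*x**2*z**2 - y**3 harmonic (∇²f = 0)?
No, ∇²f = -10*x**2 - 6*y - 10*z**2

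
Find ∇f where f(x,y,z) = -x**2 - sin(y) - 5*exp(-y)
(-2*x, -cos(y) + 5*exp(-y), 0)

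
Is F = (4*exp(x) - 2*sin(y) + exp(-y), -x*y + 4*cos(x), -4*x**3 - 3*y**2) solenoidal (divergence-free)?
No, ∇·F = -x + 4*exp(x)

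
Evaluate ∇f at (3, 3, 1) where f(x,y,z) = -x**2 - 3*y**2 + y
(-6, -17, 0)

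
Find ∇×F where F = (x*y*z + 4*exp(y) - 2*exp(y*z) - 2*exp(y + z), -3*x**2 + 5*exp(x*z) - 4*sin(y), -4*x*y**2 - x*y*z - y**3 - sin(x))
(-8*x*y - x*z - 5*x*exp(x*z) - 3*y**2, x*y + 4*y**2 + y*z - 2*y*exp(y*z) - 2*exp(y + z) + cos(x), -x*z - 6*x + 5*z*exp(x*z) + 2*z*exp(y*z) - 4*exp(y) + 2*exp(y + z))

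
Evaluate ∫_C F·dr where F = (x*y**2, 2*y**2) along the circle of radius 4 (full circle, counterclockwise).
0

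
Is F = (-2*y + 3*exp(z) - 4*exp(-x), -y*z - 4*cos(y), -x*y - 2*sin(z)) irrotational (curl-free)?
No, ∇×F = (-x + y, y + 3*exp(z), 2)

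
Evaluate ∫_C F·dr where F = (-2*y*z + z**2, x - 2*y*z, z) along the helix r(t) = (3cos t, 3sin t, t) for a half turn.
12 + 2*pi**2 + 9*pi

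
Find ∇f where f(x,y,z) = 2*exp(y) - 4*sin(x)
(-4*cos(x), 2*exp(y), 0)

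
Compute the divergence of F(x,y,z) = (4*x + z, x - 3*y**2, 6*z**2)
-6*y + 12*z + 4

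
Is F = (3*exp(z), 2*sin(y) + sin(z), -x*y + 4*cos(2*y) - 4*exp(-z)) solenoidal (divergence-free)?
No, ∇·F = 2*cos(y) + 4*exp(-z)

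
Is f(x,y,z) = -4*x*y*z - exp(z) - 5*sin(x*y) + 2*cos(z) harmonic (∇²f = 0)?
No, ∇²f = 5*x**2*sin(x*y) + 5*y**2*sin(x*y) - exp(z) - 2*cos(z)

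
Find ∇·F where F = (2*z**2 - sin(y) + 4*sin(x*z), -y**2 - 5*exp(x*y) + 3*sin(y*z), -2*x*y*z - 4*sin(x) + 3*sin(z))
-2*x*y - 5*x*exp(x*y) - 2*y + 4*z*cos(x*z) + 3*z*cos(y*z) + 3*cos(z)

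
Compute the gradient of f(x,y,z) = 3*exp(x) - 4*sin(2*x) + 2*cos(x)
(3*exp(x) - 2*sin(x) - 8*cos(2*x), 0, 0)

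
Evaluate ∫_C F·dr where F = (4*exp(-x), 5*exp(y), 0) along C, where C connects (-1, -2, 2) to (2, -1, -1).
(-9 + 5*E + 4*exp(3))*exp(-2)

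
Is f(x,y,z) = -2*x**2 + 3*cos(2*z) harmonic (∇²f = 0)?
No, ∇²f = -12*cos(2*z) - 4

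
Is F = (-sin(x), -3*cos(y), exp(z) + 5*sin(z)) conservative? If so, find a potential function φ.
Yes, F is conservative. φ = exp(z) - 3*sin(y) + cos(x) - 5*cos(z)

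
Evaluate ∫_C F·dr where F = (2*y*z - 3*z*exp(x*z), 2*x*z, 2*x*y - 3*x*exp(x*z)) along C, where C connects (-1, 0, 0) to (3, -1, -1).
9 - 3*exp(-3)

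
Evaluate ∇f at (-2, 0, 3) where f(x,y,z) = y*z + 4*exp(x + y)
(4*exp(-2), 4*exp(-2) + 3, 0)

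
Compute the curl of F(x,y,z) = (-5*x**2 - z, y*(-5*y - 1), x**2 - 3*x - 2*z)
(0, 2 - 2*x, 0)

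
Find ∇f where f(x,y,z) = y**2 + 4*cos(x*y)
(-4*y*sin(x*y), -4*x*sin(x*y) + 2*y, 0)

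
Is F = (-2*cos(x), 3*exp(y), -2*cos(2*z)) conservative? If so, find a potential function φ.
Yes, F is conservative. φ = 3*exp(y) - 2*sin(x) - sin(2*z)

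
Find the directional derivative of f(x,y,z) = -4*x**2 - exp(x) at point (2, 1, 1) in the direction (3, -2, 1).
3*sqrt(14)*(-16 - exp(2))/14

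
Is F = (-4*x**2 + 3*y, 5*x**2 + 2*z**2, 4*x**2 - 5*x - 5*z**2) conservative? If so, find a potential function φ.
No, ∇×F = (-4*z, 5 - 8*x, 10*x - 3) ≠ 0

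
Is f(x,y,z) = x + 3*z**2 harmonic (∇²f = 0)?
No, ∇²f = 6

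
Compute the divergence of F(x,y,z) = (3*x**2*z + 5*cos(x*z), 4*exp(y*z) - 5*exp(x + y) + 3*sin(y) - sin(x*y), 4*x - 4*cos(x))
6*x*z - x*cos(x*y) + 4*z*exp(y*z) - 5*z*sin(x*z) - 5*exp(x + y) + 3*cos(y)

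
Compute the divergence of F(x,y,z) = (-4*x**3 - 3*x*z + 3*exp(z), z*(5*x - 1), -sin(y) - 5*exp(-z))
-12*x**2 - 3*z + 5*exp(-z)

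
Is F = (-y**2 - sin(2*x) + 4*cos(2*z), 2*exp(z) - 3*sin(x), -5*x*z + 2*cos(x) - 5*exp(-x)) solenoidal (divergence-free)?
No, ∇·F = -5*x - 2*cos(2*x)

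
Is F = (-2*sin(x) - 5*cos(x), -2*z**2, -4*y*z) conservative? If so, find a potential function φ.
Yes, F is conservative. φ = -2*y*z**2 - 5*sin(x) + 2*cos(x)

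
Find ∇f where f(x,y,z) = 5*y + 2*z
(0, 5, 2)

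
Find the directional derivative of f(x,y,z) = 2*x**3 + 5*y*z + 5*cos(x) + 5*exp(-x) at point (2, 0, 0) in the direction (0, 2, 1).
0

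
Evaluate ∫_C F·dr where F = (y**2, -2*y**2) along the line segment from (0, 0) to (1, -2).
20/3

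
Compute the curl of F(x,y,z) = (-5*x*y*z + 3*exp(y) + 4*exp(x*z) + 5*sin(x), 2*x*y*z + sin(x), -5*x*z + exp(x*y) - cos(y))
(-2*x*y + x*exp(x*y) + sin(y), -5*x*y + 4*x*exp(x*z) - y*exp(x*y) + 5*z, 5*x*z + 2*y*z - 3*exp(y) + cos(x))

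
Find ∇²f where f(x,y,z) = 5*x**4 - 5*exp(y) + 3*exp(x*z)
3*x**2*exp(x*z) + 60*x**2 + 3*z**2*exp(x*z) - 5*exp(y)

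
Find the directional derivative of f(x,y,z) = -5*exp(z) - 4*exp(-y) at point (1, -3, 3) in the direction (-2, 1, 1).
-sqrt(6)*exp(3)/6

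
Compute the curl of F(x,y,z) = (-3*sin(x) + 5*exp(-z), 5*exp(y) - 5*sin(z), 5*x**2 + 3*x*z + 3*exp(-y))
(5*cos(z) - 3*exp(-y), -10*x - 3*z - 5*exp(-z), 0)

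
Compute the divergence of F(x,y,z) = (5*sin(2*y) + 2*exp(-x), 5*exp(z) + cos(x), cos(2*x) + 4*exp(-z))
-4*exp(-z) - 2*exp(-x)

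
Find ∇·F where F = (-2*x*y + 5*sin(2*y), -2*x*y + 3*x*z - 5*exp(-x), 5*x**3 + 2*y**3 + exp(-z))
-2*x - 2*y - exp(-z)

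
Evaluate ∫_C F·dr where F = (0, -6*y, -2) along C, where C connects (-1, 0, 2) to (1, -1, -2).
5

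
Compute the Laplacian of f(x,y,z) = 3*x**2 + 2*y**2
10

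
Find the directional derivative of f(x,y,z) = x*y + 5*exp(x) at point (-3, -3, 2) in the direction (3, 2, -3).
15*sqrt(22)*(1 - exp(3))*exp(-3)/22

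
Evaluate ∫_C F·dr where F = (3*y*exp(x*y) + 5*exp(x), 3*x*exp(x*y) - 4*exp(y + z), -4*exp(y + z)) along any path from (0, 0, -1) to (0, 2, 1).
4*(1 - exp(4))*exp(-1)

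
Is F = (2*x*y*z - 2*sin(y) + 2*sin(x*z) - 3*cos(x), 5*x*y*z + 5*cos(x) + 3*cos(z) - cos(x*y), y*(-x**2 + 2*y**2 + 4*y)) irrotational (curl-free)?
No, ∇×F = (-x**2 - 5*x*y + 6*y**2 + 8*y + 3*sin(z), 2*x*(2*y + cos(x*z)), -2*x*z + 5*y*z + y*sin(x*y) - 5*sin(x) + 2*cos(y))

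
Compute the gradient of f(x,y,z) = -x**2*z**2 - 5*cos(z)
(-2*x*z**2, 0, -2*x**2*z + 5*sin(z))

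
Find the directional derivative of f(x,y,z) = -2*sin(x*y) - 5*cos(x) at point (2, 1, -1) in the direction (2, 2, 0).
sqrt(2)*(-6*cos(2) + 5*sin(2))/2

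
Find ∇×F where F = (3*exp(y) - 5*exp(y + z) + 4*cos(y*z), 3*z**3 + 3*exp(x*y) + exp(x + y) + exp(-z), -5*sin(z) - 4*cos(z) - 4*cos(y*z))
(-9*z**2 + 4*z*sin(y*z) + exp(-z), -4*y*sin(y*z) - 5*exp(y + z), 3*y*exp(x*y) + 4*z*sin(y*z) - 3*exp(y) + exp(x + y) + 5*exp(y + z))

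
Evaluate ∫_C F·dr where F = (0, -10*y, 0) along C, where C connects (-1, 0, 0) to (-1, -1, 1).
-5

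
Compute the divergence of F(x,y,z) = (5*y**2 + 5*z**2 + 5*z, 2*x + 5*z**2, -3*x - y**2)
0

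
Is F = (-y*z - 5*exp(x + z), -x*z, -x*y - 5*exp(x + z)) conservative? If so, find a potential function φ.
Yes, F is conservative. φ = -x*y*z - 5*exp(x + z)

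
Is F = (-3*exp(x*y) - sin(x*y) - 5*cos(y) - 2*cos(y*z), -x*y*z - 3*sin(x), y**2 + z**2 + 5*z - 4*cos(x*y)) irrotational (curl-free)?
No, ∇×F = (x*y + 4*x*sin(x*y) + 2*y, 2*y*(-2*sin(x*y) + sin(y*z)), 3*x*exp(x*y) + x*cos(x*y) - y*z - 2*z*sin(y*z) - 5*sin(y) - 3*cos(x))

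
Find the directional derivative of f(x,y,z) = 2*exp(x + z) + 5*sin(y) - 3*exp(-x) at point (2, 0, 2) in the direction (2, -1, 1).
sqrt(6)*(-5*exp(2)/6 + 1 + exp(6))*exp(-2)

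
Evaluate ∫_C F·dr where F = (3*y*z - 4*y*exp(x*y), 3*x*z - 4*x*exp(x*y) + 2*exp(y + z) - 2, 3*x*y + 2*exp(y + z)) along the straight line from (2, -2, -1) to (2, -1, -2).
-2 - 4*exp(-2) + 4*exp(-4)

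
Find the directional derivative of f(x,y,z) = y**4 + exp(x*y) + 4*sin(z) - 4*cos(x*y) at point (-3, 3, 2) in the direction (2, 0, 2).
sqrt(2)*(-12*exp(9)*sin(9) + 4*exp(9)*cos(2) + 3)*exp(-9)/2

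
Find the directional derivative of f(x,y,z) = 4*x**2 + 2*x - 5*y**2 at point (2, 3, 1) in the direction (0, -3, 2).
90*sqrt(13)/13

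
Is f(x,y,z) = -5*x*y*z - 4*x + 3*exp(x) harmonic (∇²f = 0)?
No, ∇²f = 3*exp(x)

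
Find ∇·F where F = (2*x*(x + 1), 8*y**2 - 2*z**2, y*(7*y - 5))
4*x + 16*y + 2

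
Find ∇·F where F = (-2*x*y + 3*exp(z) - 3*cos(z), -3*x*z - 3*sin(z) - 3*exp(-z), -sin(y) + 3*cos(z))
-2*y - 3*sin(z)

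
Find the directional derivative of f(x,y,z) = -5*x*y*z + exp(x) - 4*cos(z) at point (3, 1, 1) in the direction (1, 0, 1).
sqrt(2)*(-20 + 4*sin(1) + exp(3))/2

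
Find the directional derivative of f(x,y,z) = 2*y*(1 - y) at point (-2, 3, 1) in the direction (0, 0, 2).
0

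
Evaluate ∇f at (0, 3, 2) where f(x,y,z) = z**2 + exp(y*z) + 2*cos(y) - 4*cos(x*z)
(0, -2*sin(3) + 2*exp(6), 4 + 3*exp(6))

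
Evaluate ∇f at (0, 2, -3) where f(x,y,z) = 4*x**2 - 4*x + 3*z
(-4, 0, 3)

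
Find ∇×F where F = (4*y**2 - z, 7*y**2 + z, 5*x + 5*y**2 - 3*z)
(10*y - 1, -6, -8*y)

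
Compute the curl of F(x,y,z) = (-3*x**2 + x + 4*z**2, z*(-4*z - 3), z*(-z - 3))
(8*z + 3, 8*z, 0)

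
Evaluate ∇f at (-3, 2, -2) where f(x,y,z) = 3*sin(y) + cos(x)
(sin(3), 3*cos(2), 0)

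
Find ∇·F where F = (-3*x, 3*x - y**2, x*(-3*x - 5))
-2*y - 3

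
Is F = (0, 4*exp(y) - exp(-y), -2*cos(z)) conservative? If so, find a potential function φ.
Yes, F is conservative. φ = 4*exp(y) - 2*sin(z) + exp(-y)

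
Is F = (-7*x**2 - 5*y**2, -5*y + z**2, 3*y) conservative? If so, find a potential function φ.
No, ∇×F = (3 - 2*z, 0, 10*y) ≠ 0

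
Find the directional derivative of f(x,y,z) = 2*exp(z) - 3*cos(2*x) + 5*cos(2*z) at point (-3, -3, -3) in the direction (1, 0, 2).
2*sqrt(5)*(7*exp(3)*sin(6) + 2)*exp(-3)/5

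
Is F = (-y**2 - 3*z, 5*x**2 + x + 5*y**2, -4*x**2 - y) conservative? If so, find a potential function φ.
No, ∇×F = (-1, 8*x - 3, 10*x + 2*y + 1) ≠ 0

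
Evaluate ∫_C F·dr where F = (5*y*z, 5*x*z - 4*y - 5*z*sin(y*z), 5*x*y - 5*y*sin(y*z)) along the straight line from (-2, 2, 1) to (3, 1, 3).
5*cos(3) - 5*cos(2) + 71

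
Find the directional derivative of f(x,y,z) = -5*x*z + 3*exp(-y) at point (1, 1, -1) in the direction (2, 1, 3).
sqrt(14)*(-5*E - 3)*exp(-1)/14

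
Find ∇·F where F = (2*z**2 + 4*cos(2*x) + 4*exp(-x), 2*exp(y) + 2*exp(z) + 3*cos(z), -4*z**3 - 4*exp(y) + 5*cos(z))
-12*z**2 + 2*exp(y) - 8*sin(2*x) - 5*sin(z) - 4*exp(-x)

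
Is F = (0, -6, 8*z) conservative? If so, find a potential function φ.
Yes, F is conservative. φ = -6*y + 4*z**2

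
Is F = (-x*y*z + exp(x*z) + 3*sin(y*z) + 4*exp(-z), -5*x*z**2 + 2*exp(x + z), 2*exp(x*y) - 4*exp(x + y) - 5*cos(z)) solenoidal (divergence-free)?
No, ∇·F = -y*z + z*exp(x*z) + 5*sin(z)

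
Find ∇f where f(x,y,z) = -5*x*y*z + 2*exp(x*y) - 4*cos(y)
(y*(-5*z + 2*exp(x*y)), -5*x*z + 2*x*exp(x*y) + 4*sin(y), -5*x*y)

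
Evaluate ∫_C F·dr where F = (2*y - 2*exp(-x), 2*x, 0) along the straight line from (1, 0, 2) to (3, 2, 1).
-2*exp(-1) + 2*exp(-3) + 12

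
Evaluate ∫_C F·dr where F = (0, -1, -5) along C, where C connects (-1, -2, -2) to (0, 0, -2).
-2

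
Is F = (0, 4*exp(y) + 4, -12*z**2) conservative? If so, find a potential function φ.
Yes, F is conservative. φ = 4*y - 4*z**3 + 4*exp(y)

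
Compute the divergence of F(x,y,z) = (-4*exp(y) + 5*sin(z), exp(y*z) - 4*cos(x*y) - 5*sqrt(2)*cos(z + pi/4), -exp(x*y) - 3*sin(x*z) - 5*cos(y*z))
4*x*sin(x*y) - 3*x*cos(x*z) + 5*y*sin(y*z) + z*exp(y*z)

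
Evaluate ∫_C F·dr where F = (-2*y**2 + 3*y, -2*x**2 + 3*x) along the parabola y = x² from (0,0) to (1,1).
8/5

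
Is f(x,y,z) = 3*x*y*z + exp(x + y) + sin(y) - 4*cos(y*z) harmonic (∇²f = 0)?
No, ∇²f = 4*y**2*cos(y*z) + 4*z**2*cos(y*z) + 2*exp(x + y) - sin(y)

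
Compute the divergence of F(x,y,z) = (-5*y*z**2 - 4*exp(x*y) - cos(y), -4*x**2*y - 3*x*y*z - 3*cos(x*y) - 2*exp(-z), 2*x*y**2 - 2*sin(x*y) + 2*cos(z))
-4*x**2 - 3*x*z + 3*x*sin(x*y) - 4*y*exp(x*y) - 2*sin(z)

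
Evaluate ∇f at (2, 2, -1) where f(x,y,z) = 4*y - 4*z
(0, 4, -4)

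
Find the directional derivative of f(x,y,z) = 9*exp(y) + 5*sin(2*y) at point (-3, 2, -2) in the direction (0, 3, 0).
10*cos(4) + 9*exp(2)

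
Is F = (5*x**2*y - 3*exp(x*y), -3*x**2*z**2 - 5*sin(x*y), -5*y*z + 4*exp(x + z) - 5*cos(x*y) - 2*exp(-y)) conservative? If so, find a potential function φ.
No, ∇×F = (6*x**2*z + 5*x*sin(x*y) - 5*z + 2*exp(-y), -5*y*sin(x*y) - 4*exp(x + z), -5*x**2 - 6*x*z**2 + 3*x*exp(x*y) - 5*y*cos(x*y)) ≠ 0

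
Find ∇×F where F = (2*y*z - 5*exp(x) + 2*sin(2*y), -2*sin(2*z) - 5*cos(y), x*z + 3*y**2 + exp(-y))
(6*y + 4*cos(2*z) - exp(-y), 2*y - z, -2*z - 4*cos(2*y))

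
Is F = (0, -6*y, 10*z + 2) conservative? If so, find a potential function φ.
Yes, F is conservative. φ = -3*y**2 + 5*z**2 + 2*z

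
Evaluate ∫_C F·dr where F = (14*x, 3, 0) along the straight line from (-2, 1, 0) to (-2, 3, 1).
6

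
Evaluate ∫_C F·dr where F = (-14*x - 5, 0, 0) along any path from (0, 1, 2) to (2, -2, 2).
-38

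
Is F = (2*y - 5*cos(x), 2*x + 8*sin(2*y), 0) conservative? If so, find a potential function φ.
Yes, F is conservative. φ = 2*x*y - 5*sin(x) - 4*cos(2*y)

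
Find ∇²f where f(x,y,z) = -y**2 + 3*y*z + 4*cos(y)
-4*cos(y) - 2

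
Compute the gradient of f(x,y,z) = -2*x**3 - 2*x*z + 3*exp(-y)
(-6*x**2 - 2*z, -3*exp(-y), -2*x)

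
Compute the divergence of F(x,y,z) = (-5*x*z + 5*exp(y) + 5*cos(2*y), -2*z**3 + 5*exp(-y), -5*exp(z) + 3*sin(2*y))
-5*z - 5*exp(z) - 5*exp(-y)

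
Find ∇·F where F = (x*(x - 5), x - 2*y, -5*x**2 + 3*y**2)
2*x - 7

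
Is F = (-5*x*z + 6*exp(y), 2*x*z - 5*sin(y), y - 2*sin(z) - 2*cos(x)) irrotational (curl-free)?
No, ∇×F = (1 - 2*x, -5*x - 2*sin(x), 2*z - 6*exp(y))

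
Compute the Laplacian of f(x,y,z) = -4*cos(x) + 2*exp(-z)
4*cos(x) + 2*exp(-z)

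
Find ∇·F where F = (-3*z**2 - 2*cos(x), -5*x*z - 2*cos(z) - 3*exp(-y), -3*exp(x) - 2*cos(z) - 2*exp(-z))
2*sin(x) + 2*sin(z) + 2*exp(-z) + 3*exp(-y)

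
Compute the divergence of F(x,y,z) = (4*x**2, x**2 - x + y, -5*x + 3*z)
8*x + 4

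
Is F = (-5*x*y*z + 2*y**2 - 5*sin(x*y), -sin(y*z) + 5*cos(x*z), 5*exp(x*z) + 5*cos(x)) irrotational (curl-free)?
No, ∇×F = (5*x*sin(x*z) + y*cos(y*z), -5*x*y - 5*z*exp(x*z) + 5*sin(x), 5*x*z + 5*x*cos(x*y) - 4*y - 5*z*sin(x*z))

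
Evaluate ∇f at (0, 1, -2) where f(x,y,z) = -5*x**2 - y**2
(0, -2, 0)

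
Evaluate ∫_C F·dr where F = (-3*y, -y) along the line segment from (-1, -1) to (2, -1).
9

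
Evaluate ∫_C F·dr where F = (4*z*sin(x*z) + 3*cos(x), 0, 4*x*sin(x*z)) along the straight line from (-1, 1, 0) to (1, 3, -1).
-4*cos(1) + 4 + 6*sin(1)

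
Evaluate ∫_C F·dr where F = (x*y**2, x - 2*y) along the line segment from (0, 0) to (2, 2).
2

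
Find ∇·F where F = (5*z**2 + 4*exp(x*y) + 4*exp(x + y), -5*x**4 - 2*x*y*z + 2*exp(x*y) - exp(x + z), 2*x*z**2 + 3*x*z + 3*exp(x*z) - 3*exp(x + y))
2*x*z + 2*x*exp(x*y) + 3*x*exp(x*z) + 3*x + 4*y*exp(x*y) + 4*exp(x + y)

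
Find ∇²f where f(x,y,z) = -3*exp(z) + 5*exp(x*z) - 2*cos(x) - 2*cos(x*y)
5*x**2*exp(x*z) + 2*x**2*cos(x*y) + 2*y**2*cos(x*y) + 5*z**2*exp(x*z) - 3*exp(z) + 2*cos(x)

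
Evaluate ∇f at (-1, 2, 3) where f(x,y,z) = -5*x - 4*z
(-5, 0, -4)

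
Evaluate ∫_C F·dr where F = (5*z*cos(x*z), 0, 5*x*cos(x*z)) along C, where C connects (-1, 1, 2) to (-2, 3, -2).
5*sin(4) + 5*sin(2)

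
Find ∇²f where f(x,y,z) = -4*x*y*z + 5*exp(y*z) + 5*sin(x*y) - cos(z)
-5*x**2*sin(x*y) + 5*y**2*exp(y*z) - 5*y**2*sin(x*y) + 5*z**2*exp(y*z) + cos(z)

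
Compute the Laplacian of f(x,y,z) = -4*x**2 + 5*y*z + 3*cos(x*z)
-3*x**2*cos(x*z) - 3*z**2*cos(x*z) - 8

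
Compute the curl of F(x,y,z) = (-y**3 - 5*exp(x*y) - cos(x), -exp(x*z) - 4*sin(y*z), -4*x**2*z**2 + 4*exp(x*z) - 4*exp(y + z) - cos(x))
(x*exp(x*z) + 4*y*cos(y*z) - 4*exp(y + z), 8*x*z**2 - 4*z*exp(x*z) - sin(x), 5*x*exp(x*y) + 3*y**2 - z*exp(x*z))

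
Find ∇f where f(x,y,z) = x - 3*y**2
(1, -6*y, 0)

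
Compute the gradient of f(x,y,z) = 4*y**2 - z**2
(0, 8*y, -2*z)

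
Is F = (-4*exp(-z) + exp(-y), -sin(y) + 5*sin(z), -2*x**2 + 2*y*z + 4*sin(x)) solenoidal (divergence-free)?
No, ∇·F = 2*y - cos(y)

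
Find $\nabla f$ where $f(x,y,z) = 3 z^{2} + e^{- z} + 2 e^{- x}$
(-2*exp(-x), 0, 6*z - exp(-z))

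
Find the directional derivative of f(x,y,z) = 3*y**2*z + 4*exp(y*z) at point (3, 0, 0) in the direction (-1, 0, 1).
0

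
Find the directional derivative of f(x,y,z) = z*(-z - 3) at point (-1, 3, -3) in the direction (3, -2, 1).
3*sqrt(14)/14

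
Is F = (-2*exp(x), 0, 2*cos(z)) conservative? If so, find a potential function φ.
Yes, F is conservative. φ = -2*exp(x) + 2*sin(z)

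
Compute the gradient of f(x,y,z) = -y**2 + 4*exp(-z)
(0, -2*y, -4*exp(-z))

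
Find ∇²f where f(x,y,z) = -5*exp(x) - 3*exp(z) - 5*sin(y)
-5*exp(x) - 3*exp(z) + 5*sin(y)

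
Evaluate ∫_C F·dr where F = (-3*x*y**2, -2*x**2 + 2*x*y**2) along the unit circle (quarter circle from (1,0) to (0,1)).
-7/12 + pi/8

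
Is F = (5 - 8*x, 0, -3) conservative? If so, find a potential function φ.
Yes, F is conservative. φ = -4*x**2 + 5*x - 3*z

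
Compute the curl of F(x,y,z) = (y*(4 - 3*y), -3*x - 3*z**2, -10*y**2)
(-20*y + 6*z, 0, 6*y - 7)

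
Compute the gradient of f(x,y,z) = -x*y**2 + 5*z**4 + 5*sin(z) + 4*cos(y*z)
(-y**2, -2*x*y - 4*z*sin(y*z), -4*y*sin(y*z) + 20*z**3 + 5*cos(z))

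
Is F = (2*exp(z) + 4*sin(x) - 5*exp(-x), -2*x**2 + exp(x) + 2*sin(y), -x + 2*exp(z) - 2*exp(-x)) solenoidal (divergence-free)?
No, ∇·F = 2*exp(z) + 4*cos(x) + 2*cos(y) + 5*exp(-x)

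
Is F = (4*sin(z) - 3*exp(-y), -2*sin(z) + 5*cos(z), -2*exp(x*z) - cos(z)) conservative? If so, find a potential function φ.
No, ∇×F = (5*sin(z) + 2*cos(z), 2*z*exp(x*z) + 4*cos(z), -3*exp(-y)) ≠ 0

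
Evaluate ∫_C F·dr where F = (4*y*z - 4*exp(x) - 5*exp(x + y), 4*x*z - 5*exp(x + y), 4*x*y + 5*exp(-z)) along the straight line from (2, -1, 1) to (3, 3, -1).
-5*exp(6) - 4*exp(3) - 28 + 5*exp(-1) + 4*exp(2)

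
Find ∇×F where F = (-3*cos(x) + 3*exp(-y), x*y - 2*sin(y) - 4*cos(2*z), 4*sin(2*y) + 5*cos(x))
(-8*sin(2*z) + 8*cos(2*y), 5*sin(x), y + 3*exp(-y))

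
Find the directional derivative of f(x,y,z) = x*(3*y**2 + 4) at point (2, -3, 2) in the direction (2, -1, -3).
7*sqrt(14)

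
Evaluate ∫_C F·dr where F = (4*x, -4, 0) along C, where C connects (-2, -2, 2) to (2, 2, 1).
-16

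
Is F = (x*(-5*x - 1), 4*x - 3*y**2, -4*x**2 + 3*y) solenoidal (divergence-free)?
No, ∇·F = -10*x - 6*y - 1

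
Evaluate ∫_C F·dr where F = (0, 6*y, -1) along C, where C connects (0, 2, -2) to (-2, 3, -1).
14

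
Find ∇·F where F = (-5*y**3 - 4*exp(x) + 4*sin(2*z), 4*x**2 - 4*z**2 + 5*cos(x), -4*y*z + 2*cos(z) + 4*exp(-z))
-4*y - 4*exp(x) - 2*sin(z) - 4*exp(-z)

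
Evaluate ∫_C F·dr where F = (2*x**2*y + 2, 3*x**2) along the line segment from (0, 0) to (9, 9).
8055/2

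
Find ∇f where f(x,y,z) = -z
(0, 0, -1)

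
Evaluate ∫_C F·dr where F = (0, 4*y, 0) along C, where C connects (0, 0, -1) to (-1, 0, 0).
0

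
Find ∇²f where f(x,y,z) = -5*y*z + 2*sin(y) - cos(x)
-2*sin(y) + cos(x)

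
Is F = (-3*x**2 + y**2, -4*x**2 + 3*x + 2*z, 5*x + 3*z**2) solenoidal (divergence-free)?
No, ∇·F = -6*x + 6*z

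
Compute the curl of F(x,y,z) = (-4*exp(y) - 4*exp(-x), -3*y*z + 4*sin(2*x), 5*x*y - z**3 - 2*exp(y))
(5*x + 3*y - 2*exp(y), -5*y, 4*exp(y) + 8*cos(2*x))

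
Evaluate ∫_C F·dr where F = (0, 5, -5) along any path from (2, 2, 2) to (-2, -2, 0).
-10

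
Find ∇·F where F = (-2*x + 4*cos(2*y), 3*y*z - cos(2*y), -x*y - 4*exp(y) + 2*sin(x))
3*z + 2*sin(2*y) - 2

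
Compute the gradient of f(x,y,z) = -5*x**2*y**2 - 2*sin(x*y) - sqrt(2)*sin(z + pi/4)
(-2*y*(5*x*y + cos(x*y)), -2*x*(5*x*y + cos(x*y)), -sqrt(2)*cos(z + pi/4))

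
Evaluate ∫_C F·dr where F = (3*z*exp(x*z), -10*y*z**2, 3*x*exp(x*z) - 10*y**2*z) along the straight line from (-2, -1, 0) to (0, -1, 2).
-20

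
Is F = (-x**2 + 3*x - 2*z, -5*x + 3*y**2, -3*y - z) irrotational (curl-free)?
No, ∇×F = (-3, -2, -5)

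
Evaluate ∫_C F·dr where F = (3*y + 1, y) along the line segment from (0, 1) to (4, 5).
52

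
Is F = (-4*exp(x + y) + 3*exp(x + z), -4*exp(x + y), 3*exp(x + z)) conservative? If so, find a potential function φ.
Yes, F is conservative. φ = -4*exp(x + y) + 3*exp(x + z)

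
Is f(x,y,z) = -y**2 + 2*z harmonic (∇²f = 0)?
No, ∇²f = -2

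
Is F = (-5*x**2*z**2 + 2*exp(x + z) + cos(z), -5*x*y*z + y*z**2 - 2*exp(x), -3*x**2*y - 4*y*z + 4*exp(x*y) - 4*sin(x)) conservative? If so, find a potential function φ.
No, ∇×F = (-3*x**2 + 5*x*y + 4*x*exp(x*y) - 2*y*z - 4*z, -10*x**2*z + 6*x*y - 4*y*exp(x*y) + 2*exp(x + z) - sin(z) + 4*cos(x), -5*y*z - 2*exp(x)) ≠ 0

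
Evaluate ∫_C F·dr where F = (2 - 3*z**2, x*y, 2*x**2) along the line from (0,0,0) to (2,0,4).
-52/3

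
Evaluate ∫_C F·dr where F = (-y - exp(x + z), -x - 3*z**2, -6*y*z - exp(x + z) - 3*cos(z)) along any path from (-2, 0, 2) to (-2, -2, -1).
-exp(-3) + 3*sin(1) + 3*sin(2) + 3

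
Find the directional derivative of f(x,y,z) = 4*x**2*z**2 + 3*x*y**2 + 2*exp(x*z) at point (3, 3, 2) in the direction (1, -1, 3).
sqrt(11)*(501 + 22*exp(6))/11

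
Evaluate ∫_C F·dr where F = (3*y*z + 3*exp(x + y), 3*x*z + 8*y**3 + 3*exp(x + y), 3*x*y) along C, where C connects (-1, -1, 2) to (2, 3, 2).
-3*exp(-2) + 190 + 3*exp(5)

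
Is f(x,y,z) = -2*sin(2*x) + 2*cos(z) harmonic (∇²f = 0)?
No, ∇²f = 8*sin(2*x) - 2*cos(z)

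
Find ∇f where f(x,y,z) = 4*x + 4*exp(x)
(4*exp(x) + 4, 0, 0)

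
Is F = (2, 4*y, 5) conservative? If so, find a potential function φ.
Yes, F is conservative. φ = 2*x + 2*y**2 + 5*z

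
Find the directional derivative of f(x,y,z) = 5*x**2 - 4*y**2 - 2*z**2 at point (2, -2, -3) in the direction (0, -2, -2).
-14*sqrt(2)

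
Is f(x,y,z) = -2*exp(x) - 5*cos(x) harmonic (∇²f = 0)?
No, ∇²f = -2*exp(x) + 5*cos(x)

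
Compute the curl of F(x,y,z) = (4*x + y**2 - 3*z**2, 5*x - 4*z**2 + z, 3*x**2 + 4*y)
(8*z + 3, -6*x - 6*z, 5 - 2*y)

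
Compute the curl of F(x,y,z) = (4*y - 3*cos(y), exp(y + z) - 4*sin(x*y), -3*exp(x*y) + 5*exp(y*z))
(-3*x*exp(x*y) + 5*z*exp(y*z) - exp(y + z), 3*y*exp(x*y), -4*y*cos(x*y) - 3*sin(y) - 4)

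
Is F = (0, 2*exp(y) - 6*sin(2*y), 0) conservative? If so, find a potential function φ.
Yes, F is conservative. φ = 2*exp(y) + 3*cos(2*y)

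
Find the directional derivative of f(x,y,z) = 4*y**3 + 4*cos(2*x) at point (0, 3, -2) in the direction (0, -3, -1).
-162*sqrt(10)/5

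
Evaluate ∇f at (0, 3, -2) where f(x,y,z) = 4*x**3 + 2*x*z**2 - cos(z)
(8, 0, -sin(2))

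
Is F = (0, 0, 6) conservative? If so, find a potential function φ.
Yes, F is conservative. φ = 6*z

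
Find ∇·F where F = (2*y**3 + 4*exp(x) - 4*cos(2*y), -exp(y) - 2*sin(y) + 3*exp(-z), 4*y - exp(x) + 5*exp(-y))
4*exp(x) - exp(y) - 2*cos(y)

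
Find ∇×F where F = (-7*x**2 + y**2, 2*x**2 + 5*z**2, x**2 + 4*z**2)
(-10*z, -2*x, 4*x - 2*y)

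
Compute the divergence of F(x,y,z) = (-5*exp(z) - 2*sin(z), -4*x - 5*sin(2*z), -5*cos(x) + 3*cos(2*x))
0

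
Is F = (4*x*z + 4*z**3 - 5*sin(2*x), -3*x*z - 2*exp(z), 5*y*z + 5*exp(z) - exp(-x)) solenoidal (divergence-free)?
No, ∇·F = 5*y + 4*z + 5*exp(z) - 10*cos(2*x)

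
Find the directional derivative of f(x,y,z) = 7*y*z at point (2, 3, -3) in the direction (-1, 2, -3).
-15*sqrt(14)/2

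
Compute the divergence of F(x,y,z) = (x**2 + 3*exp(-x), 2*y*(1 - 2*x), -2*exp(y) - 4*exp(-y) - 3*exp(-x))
-2*x + 2 - 3*exp(-x)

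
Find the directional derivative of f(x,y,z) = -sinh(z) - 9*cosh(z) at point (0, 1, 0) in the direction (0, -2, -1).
sqrt(5)/5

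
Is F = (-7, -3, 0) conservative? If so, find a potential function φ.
Yes, F is conservative. φ = -7*x - 3*y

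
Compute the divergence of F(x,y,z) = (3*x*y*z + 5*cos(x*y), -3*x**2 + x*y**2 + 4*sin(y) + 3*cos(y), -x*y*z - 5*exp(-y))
x*y + 3*y*z - 5*y*sin(x*y) - 3*sin(y) + 4*cos(y)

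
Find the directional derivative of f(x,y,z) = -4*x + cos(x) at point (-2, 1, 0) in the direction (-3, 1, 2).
3*sqrt(14)*(4 - sin(2))/14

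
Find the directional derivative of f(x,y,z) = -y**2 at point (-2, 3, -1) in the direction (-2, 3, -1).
-9*sqrt(14)/7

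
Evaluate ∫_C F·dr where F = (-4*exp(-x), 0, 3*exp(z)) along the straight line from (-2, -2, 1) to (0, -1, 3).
-4*exp(2) - 3*E + 4 + 3*exp(3)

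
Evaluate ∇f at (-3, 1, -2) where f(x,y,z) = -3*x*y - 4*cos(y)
(-3, 4*sin(1) + 9, 0)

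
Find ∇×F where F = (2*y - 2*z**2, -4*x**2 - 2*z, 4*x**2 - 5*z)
(2, -8*x - 4*z, -8*x - 2)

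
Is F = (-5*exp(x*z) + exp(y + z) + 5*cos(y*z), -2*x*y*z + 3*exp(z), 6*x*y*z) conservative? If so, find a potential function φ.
No, ∇×F = (2*x*y + 6*x*z - 3*exp(z), -5*x*exp(x*z) - 6*y*z - 5*y*sin(y*z) + exp(y + z), -2*y*z + 5*z*sin(y*z) - exp(y + z)) ≠ 0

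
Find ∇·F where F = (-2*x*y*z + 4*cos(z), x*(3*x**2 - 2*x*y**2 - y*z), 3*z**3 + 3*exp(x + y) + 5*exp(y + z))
-x*(4*x*y + z) - 2*y*z + 9*z**2 + 5*exp(y + z)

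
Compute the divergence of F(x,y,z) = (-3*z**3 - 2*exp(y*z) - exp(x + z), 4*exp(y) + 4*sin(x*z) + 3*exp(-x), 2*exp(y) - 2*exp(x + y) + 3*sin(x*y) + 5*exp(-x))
4*exp(y) - exp(x + z)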